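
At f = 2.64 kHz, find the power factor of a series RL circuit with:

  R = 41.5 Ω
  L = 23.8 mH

Step 1 — Angular frequency: ω = 2π·f = 2π·2640 = 1.659e+04 rad/s.
Step 2 — Component impedances:
  R: Z = R = 41.5 Ω
  L: Z = jωL = j·1.659e+04·0.0238 = 0 + j394.8 Ω
Step 3 — Series combination: Z_total = R + L = 41.5 + j394.8 Ω = 397∠84.0° Ω.
Step 4 — Power factor: PF = cos(φ) = Re(Z)/|Z| = 41.5/397 = 0.1045.
Step 5 — Type: Im(Z) = 394.8 ⇒ lagging (phase φ = 84.0°).

PF = 0.1045 (lagging, φ = 84.0°)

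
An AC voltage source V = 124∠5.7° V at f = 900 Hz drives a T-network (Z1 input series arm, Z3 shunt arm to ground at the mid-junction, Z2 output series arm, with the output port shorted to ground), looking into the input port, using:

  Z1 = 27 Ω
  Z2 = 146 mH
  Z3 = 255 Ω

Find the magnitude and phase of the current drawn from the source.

Step 1 — Angular frequency: ω = 2π·f = 2π·900 = 5655 rad/s.
Step 2 — Component impedances:
  Z1: Z = R = 27 Ω
  Z2: Z = jωL = j·5655·0.146 = 0 + j825.6 Ω
  Z3: Z = R = 255 Ω
Step 3 — With the output port shorted to ground, the output series arm Z2 runs from the junction to ground; the shunt arm Z3 also runs from the junction to ground. They appear in parallel: Z3 || Z2 = 232.8 + j71.9 Ω.
Step 4 — Series with input arm Z1: Z_in = Z1 + (Z3 || Z2) = 259.8 + j71.9 Ω = 269.6∠15.5° Ω.
Step 5 — Source phasor: V = 124∠5.7° V = 123.4 + j12.32 V.
Step 6 — Ohm's law: I = V / Z_total = (123.4 + j12.32) / (259.8 + j71.9) = 0.4533 - j0.07806 A.
Step 7 — Convert to polar: |I| = 0.46 A, ∠I = -9.8°.

I = 0.46∠-9.8° A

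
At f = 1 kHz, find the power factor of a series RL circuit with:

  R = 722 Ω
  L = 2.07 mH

Step 1 — Angular frequency: ω = 2π·f = 2π·1000 = 6283 rad/s.
Step 2 — Component impedances:
  R: Z = R = 722 Ω
  L: Z = jωL = j·6283·0.00207 = 0 + j13.01 Ω
Step 3 — Series combination: Z_total = R + L = 722 + j13.01 Ω = 722.1∠1.0° Ω.
Step 4 — Power factor: PF = cos(φ) = Re(Z)/|Z| = 722/722.12 = 0.9998.
Step 5 — Type: Im(Z) = 13.01 ⇒ lagging (phase φ = 1.0°).

PF = 0.9998 (lagging, φ = 1.0°)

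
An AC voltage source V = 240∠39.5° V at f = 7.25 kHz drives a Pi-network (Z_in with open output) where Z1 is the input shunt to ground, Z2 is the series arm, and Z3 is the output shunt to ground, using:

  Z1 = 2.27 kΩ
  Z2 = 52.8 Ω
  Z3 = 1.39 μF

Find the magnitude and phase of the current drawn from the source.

Step 1 — Angular frequency: ω = 2π·f = 2π·7250 = 4.555e+04 rad/s.
Step 2 — Component impedances:
  Z1: Z = R = 2270 Ω
  Z2: Z = R = 52.8 Ω
  Z3: Z = 1/(jωC) = -j/(ω·C) = 0 - j15.79 Ω
Step 3 — With open output, the series arm Z2 and the output shunt Z3 appear in series to ground: Z2 + Z3 = 52.8 - j15.79 Ω.
Step 4 — Parallel with input shunt Z1: Z_in = Z1 || (Z2 + Z3) = 51.7 - j15.08 Ω = 53.86∠-16.3° Ω.
Step 5 — Source phasor: V = 240∠39.5° V = 185.2 + j152.7 V.
Step 6 — Ohm's law: I = V / Z_total = (185.2 + j152.7) / (51.7 - j15.08) = 2.507 + j3.684 A.
Step 7 — Convert to polar: |I| = 4.456 A, ∠I = 55.8°.

I = 4.456∠55.8° A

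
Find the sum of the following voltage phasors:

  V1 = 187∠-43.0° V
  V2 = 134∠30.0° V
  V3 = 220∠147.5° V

Step 1 — Convert each phasor to rectangular form:
  V1 = 187·(cos(-43.0°) + j·sin(-43.0°)) = 136.8 - j127.5 V
  V2 = 134·(cos(30.0°) + j·sin(30.0°)) = 116 + j67 V
  V3 = 220·(cos(147.5°) + j·sin(147.5°)) = -185.5 + j118.2 V
Step 2 — Sum components: V_total = 67.26 + j57.67 V.
Step 3 — Convert to polar: |V_total| = 88.6 V, ∠V_total = 40.6°.

V_total = 88.6∠40.6° V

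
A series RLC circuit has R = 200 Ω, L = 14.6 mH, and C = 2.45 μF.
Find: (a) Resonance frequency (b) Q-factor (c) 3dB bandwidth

Step 1 — Resonance: ω₀ = 1/√(LC) = 1/√(0.0146·2.45e-06) = 5287 rad/s.
Step 2 — f₀ = ω₀/(2π) = 841.5 Hz.
Step 3 — Series Q: Q = ω₀L/R = 5287·0.0146/200 = 0.386.
Step 4 — Bandwidth: Δω = ω₀/Q = 1.37e+04 rad/s; BW = Δω/(2π) = 2180 Hz.

(a) f₀ = 841.5 Hz  (b) Q = 0.386  (c) BW = 2180 Hz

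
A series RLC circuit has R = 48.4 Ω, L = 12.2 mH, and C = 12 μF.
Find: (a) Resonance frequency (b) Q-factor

Step 1 — Resonance condition Im(Z)=0 gives ω₀ = 1/√(LC).
Step 2 — ω₀ = 1/√(0.0122·1.2e-05) = 2614 rad/s.
Step 3 — f₀ = ω₀/(2π) = 416 Hz.
Step 4 — Series Q: Q = ω₀L/R = 2614·0.0122/48.4 = 0.6588.

(a) f₀ = 416 Hz  (b) Q = 0.6588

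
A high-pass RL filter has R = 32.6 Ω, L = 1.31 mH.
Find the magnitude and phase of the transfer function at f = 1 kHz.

Step 1 — Angular frequency: ω = 2π·1000 = 6283 rad/s.
Step 2 — Transfer function: H(jω) = jωL/(R + jωL).
Step 3 — Numerator jωL = j·8.231; denominator R + jωL = 32.6 + j8.231.
Step 4 — H = 0.05993 + j0.2374.
Step 5 — Magnitude: |H| = 0.2448 (-12.2 dB); phase: φ = 75.8°.

|H| = 0.2448 (-12.2 dB), φ = 75.8°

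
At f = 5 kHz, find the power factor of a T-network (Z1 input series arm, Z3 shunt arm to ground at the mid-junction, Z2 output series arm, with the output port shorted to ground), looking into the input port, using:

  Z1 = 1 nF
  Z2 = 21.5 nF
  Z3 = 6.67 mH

Step 1 — Angular frequency: ω = 2π·f = 2π·5000 = 3.142e+04 rad/s.
Step 2 — Component impedances:
  Z1: Z = 1/(jωC) = -j/(ω·C) = 0 - j3.183e+04 Ω
  Z2: Z = 1/(jωC) = -j/(ω·C) = 0 - j1481 Ω
  Z3: Z = jωL = j·3.142e+04·0.00667 = 0 + j209.5 Ω
Step 3 — With the output port shorted to ground, the output series arm Z2 runs from the junction to ground; the shunt arm Z3 also runs from the junction to ground. They appear in parallel: Z3 || Z2 = 0 + j244.1 Ω.
Step 4 — Series with input arm Z1: Z_in = Z1 + (Z3 || Z2) = 0 - j3.159e+04 Ω = 3.159e+04∠-90.0° Ω.
Step 5 — Power factor: PF = cos(φ) = Re(Z)/|Z| = 0/3.159e+04 = 0.
Step 6 — Type: Im(Z) = -3.159e+04 ⇒ leading (phase φ = -90.0°).

PF = 0 (leading, φ = -90.0°)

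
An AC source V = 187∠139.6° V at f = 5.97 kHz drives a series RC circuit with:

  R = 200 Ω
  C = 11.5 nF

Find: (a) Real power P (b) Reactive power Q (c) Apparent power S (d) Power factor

Step 1 — Angular frequency: ω = 2π·f = 2π·5970 = 3.751e+04 rad/s.
Step 2 — Component impedances:
  R: Z = R = 200 Ω
  C: Z = 1/(jωC) = -j/(ω·C) = 0 - j2318 Ω
Step 3 — Series combination: Z_total = R + C = 200 - j2318 Ω = 2327∠-85.1° Ω.
Step 4 — Source phasor: V = 187∠139.6° V = -142.4 + j121.2 V.
Step 5 — Current: I = V / Z = -0.05716 - j0.0565 A = 0.08037∠-135.3° A.
Step 6 — Complex power: S = V·I* = 1.292 - j14.97 VA.
Step 7 — Real power: P = Re(S) = 1.292 W.
Step 8 — Reactive power: Q = Im(S) = -14.97 VAR.
Step 9 — Apparent power: |S| = 15.03 VA.
Step 10 — Power factor: PF = P/|S| = 0.08596 (leading).

(a) P = 1.292 W  (b) Q = -14.97 VAR  (c) S = 15.03 VA  (d) PF = 0.08596 (leading)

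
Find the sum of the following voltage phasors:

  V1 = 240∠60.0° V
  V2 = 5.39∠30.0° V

Step 1 — Convert each phasor to rectangular form:
  V1 = 240·(cos(60.0°) + j·sin(60.0°)) = 120 + j207.8 V
  V2 = 5.39·(cos(30.0°) + j·sin(30.0°)) = 4.668 + j2.695 V
Step 2 — Sum components: V_total = 124.7 + j210.5 V.
Step 3 — Convert to polar: |V_total| = 244.7 V, ∠V_total = 59.4°.

V_total = 244.7∠59.4° V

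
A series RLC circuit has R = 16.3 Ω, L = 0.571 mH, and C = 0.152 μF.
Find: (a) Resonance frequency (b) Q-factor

Step 1 — Resonance condition Im(Z)=0 gives ω₀ = 1/√(LC).
Step 2 — ω₀ = 1/√(0.000571·1.52e-07) = 1.073e+05 rad/s.
Step 3 — f₀ = ω₀/(2π) = 1.708e+04 Hz.
Step 4 — Series Q: Q = ω₀L/R = 1.073e+05·0.000571/16.3 = 3.76.

(a) f₀ = 1.708e+04 Hz  (b) Q = 3.76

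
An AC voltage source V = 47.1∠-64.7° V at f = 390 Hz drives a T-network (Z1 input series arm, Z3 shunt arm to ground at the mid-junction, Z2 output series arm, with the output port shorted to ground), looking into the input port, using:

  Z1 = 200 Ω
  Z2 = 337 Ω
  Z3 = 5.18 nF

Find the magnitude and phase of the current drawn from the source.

Step 1 — Angular frequency: ω = 2π·f = 2π·390 = 2450 rad/s.
Step 2 — Component impedances:
  Z1: Z = R = 200 Ω
  Z2: Z = R = 337 Ω
  Z3: Z = 1/(jωC) = -j/(ω·C) = 0 - j7.878e+04 Ω
Step 3 — With the output port shorted to ground, the output series arm Z2 runs from the junction to ground; the shunt arm Z3 also runs from the junction to ground. They appear in parallel: Z3 || Z2 = 337 - j1.442 Ω.
Step 4 — Series with input arm Z1: Z_in = Z1 + (Z3 || Z2) = 537 - j1.442 Ω = 537∠-0.2° Ω.
Step 5 — Source phasor: V = 47.1∠-64.7° V = 20.13 - j42.58 V.
Step 6 — Ohm's law: I = V / Z_total = (20.13 - j42.58) / (537 - j1.442) = 0.0377 - j0.0792 A.
Step 7 — Convert to polar: |I| = 0.08771 A, ∠I = -64.5°.

I = 0.08771∠-64.5° A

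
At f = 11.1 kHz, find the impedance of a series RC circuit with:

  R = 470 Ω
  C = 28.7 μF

Step 1 — Angular frequency: ω = 2π·f = 2π·1.11e+04 = 6.974e+04 rad/s.
Step 2 — Component impedances:
  R: Z = R = 470 Ω
  C: Z = 1/(jωC) = -j/(ω·C) = 0 - j0.4996 Ω
Step 3 — Series combination: Z_total = R + C = 470 - j0.4996 Ω = 470∠-0.1° Ω.

Z = 470 - j0.4996 Ω = 470∠-0.1° Ω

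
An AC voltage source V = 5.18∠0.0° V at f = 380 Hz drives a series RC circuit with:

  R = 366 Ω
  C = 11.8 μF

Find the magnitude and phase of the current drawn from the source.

Step 1 — Angular frequency: ω = 2π·f = 2π·380 = 2388 rad/s.
Step 2 — Component impedances:
  R: Z = R = 366 Ω
  C: Z = 1/(jωC) = -j/(ω·C) = 0 - j35.49 Ω
Step 3 — Series combination: Z_total = R + C = 366 - j35.49 Ω = 367.7∠-5.5° Ω.
Step 4 — Source phasor: V = 5.18∠0.0° V = 5.18 V.
Step 5 — Ohm's law: I = V / Z_total = (5.18) / (366 - j35.49) = 0.01402 + j0.00136 A.
Step 6 — Convert to polar: |I| = 0.01409 A, ∠I = 5.5°.

I = 0.01409∠5.5° A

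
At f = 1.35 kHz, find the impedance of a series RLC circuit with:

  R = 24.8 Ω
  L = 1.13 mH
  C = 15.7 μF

Step 1 — Angular frequency: ω = 2π·f = 2π·1350 = 8482 rad/s.
Step 2 — Component impedances:
  R: Z = R = 24.8 Ω
  L: Z = jωL = j·8482·0.00113 = 0 + j9.585 Ω
  C: Z = 1/(jωC) = -j/(ω·C) = 0 - j7.509 Ω
Step 3 — Series combination: Z_total = R + L + C = 24.8 + j2.076 Ω = 24.89∠4.8° Ω.

Z = 24.8 + j2.076 Ω = 24.89∠4.8° Ω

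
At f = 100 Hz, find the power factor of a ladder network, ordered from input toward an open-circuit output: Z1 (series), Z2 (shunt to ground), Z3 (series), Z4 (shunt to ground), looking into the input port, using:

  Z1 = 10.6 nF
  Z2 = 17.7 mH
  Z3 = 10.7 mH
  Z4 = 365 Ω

Step 1 — Angular frequency: ω = 2π·f = 2π·100 = 628.3 rad/s.
Step 2 — Component impedances:
  Z1: Z = 1/(jωC) = -j/(ω·C) = 0 - j1.501e+05 Ω
  Z2: Z = jωL = j·628.3·0.0177 = 0 + j11.12 Ω
  Z3: Z = jωL = j·628.3·0.0107 = 0 + j6.723 Ω
  Z4: Z = R = 365 Ω
Step 3 — Ladder network (open output): work backward from the far end, alternating series and parallel combinations. Z_in = 0.338 - j1.501e+05 Ω = 1.501e+05∠-90.0° Ω.
Step 4 — Power factor: PF = cos(φ) = Re(Z)/|Z| = 0.338/1.501e+05 = 2.252e-06.
Step 5 — Type: Im(Z) = -1.501e+05 ⇒ leading (phase φ = -90.0°).

PF = 2.252e-06 (leading, φ = -90.0°)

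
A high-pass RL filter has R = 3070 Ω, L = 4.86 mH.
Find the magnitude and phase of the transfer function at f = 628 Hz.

Step 1 — Angular frequency: ω = 2π·628 = 3946 rad/s.
Step 2 — Transfer function: H(jω) = jωL/(R + jωL).
Step 3 — Numerator jωL = j·19.18; denominator R + jωL = 3070 + j19.18.
Step 4 — H = 3.902e-05 + j0.006246.
Step 5 — Magnitude: |H| = 0.006246 (-44.1 dB); phase: φ = 89.6°.

|H| = 0.006246 (-44.1 dB), φ = 89.6°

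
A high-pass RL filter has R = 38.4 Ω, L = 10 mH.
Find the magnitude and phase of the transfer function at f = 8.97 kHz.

Step 1 — Angular frequency: ω = 2π·8970 = 5.636e+04 rad/s.
Step 2 — Transfer function: H(jω) = jωL/(R + jωL).
Step 3 — Numerator jωL = j·563.6; denominator R + jωL = 38.4 + j563.6.
Step 4 — H = 0.9954 + j0.06782.
Step 5 — Magnitude: |H| = 0.9977 (-0.0 dB); phase: φ = 3.9°.

|H| = 0.9977 (-0.0 dB), φ = 3.9°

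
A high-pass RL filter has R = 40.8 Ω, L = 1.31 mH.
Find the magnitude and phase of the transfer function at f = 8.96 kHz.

Step 1 — Angular frequency: ω = 2π·8960 = 5.63e+04 rad/s.
Step 2 — Transfer function: H(jω) = jωL/(R + jωL).
Step 3 — Numerator jωL = j·73.75; denominator R + jωL = 40.8 + j73.75.
Step 4 — H = 0.7657 + j0.4236.
Step 5 — Magnitude: |H| = 0.875 (-1.2 dB); phase: φ = 29.0°.

|H| = 0.875 (-1.2 dB), φ = 29.0°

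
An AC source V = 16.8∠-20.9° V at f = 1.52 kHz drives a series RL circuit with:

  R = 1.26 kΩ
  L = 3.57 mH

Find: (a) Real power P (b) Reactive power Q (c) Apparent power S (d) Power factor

Step 1 — Angular frequency: ω = 2π·f = 2π·1520 = 9550 rad/s.
Step 2 — Component impedances:
  R: Z = R = 1260 Ω
  L: Z = jωL = j·9550·0.00357 = 0 + j34.1 Ω
Step 3 — Series combination: Z_total = R + L = 1260 + j34.1 Ω = 1260∠1.6° Ω.
Step 4 — Source phasor: V = 16.8∠-20.9° V = 15.69 - j5.993 V.
Step 5 — Current: I = V / Z = 0.01232 - j0.00509 A = 0.01333∠-22.5° A.
Step 6 — Complex power: S = V·I* = 0.2238 + j0.006057 VA.
Step 7 — Real power: P = Re(S) = 0.2238 W.
Step 8 — Reactive power: Q = Im(S) = 0.006057 VAR.
Step 9 — Apparent power: |S| = 0.2239 VA.
Step 10 — Power factor: PF = P/|S| = 0.9996 (lagging).

(a) P = 0.2238 W  (b) Q = 0.006057 VAR  (c) S = 0.2239 VA  (d) PF = 0.9996 (lagging)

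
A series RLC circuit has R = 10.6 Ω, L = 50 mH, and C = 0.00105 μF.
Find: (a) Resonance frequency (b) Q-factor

Step 1 — Resonance condition Im(Z)=0 gives ω₀ = 1/√(LC).
Step 2 — ω₀ = 1/√(0.05·1.05e-09) = 1.38e+05 rad/s.
Step 3 — f₀ = ω₀/(2π) = 2.197e+04 Hz.
Step 4 — Series Q: Q = ω₀L/R = 1.38e+05·0.05/10.6 = 651.

(a) f₀ = 2.197e+04 Hz  (b) Q = 651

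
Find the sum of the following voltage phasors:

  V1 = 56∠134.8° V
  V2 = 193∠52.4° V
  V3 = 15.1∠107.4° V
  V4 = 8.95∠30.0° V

Step 1 — Convert each phasor to rectangular form:
  V1 = 56·(cos(134.8°) + j·sin(134.8°)) = -39.46 + j39.74 V
  V2 = 193·(cos(52.4°) + j·sin(52.4°)) = 117.8 + j152.9 V
  V3 = 15.1·(cos(107.4°) + j·sin(107.4°)) = -4.516 + j14.41 V
  V4 = 8.95·(cos(30.0°) + j·sin(30.0°)) = 7.751 + j4.475 V
Step 2 — Sum components: V_total = 81.53 + j211.5 V.
Step 3 — Convert to polar: |V_total| = 226.7 V, ∠V_total = 68.9°.

V_total = 226.7∠68.9° V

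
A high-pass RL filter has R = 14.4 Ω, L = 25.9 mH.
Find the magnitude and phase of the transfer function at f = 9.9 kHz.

Step 1 — Angular frequency: ω = 2π·9900 = 6.22e+04 rad/s.
Step 2 — Transfer function: H(jω) = jωL/(R + jωL).
Step 3 — Numerator jωL = j·1611; denominator R + jωL = 14.4 + j1611.
Step 4 — H = 0.9999 + j0.008937.
Step 5 — Magnitude: |H| = 1 (-0.0 dB); phase: φ = 0.5°.

|H| = 1 (-0.0 dB), φ = 0.5°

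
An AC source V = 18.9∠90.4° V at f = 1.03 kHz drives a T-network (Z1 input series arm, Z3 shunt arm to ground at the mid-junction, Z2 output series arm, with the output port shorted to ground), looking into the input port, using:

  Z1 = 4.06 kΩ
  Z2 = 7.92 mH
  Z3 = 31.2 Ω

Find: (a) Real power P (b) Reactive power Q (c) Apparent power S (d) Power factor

Step 1 — Angular frequency: ω = 2π·f = 2π·1030 = 6472 rad/s.
Step 2 — Component impedances:
  Z1: Z = R = 4060 Ω
  Z2: Z = jωL = j·6472·0.00792 = 0 + j51.26 Ω
  Z3: Z = R = 31.2 Ω
Step 3 — With the output port shorted to ground, the output series arm Z2 runs from the junction to ground; the shunt arm Z3 also runs from the junction to ground. They appear in parallel: Z3 || Z2 = 22.76 + j13.86 Ω.
Step 4 — Series with input arm Z1: Z_in = Z1 + (Z3 || Z2) = 4083 + j13.86 Ω = 4083∠0.2° Ω.
Step 5 — Source phasor: V = 18.9∠90.4° V = -0.1319 + j18.9 V.
Step 6 — Current: I = V / Z = -1.661e-05 + j0.004629 A = 0.004629∠90.2° A.
Step 7 — Complex power: S = V·I* = 0.08749 + j0.000297 VA.
Step 8 — Real power: P = Re(S) = 0.08749 W.
Step 9 — Reactive power: Q = Im(S) = 0.000297 VAR.
Step 10 — Apparent power: |S| = 0.08749 VA.
Step 11 — Power factor: PF = P/|S| = 1 (lagging).

(a) P = 0.08749 W  (b) Q = 0.000297 VAR  (c) S = 0.08749 VA  (d) PF = 1 (lagging)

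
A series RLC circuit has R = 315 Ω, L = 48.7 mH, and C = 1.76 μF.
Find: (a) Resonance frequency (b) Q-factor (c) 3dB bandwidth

Step 1 — Resonance: ω₀ = 1/√(LC) = 1/√(0.0487·1.76e-06) = 3416 rad/s.
Step 2 — f₀ = ω₀/(2π) = 543.6 Hz.
Step 3 — Series Q: Q = ω₀L/R = 3416·0.0487/315 = 0.5281.
Step 4 — Bandwidth: Δω = ω₀/Q = 6468 rad/s; BW = Δω/(2π) = 1029 Hz.

(a) f₀ = 543.6 Hz  (b) Q = 0.5281  (c) BW = 1029 Hz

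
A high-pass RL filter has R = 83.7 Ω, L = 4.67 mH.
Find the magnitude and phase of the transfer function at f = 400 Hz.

Step 1 — Angular frequency: ω = 2π·400 = 2513 rad/s.
Step 2 — Transfer function: H(jω) = jωL/(R + jωL).
Step 3 — Numerator jωL = j·11.74; denominator R + jωL = 83.7 + j11.74.
Step 4 — H = 0.01928 + j0.1375.
Step 5 — Magnitude: |H| = 0.1389 (-17.1 dB); phase: φ = 82.0°.

|H| = 0.1389 (-17.1 dB), φ = 82.0°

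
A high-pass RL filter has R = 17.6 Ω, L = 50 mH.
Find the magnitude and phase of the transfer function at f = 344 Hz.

Step 1 — Angular frequency: ω = 2π·344 = 2161 rad/s.
Step 2 — Transfer function: H(jω) = jωL/(R + jωL).
Step 3 — Numerator jωL = j·108.1; denominator R + jωL = 17.6 + j108.1.
Step 4 — H = 0.9742 + j0.1586.
Step 5 — Magnitude: |H| = 0.987 (-0.1 dB); phase: φ = 9.2°.

|H| = 0.987 (-0.1 dB), φ = 9.2°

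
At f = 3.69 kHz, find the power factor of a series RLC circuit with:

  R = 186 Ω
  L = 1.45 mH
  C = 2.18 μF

Step 1 — Angular frequency: ω = 2π·f = 2π·3690 = 2.318e+04 rad/s.
Step 2 — Component impedances:
  R: Z = R = 186 Ω
  L: Z = jωL = j·2.318e+04·0.00145 = 0 + j33.62 Ω
  C: Z = 1/(jωC) = -j/(ω·C) = 0 - j19.79 Ω
Step 3 — Series combination: Z_total = R + L + C = 186 + j13.83 Ω = 186.5∠4.3° Ω.
Step 4 — Power factor: PF = cos(φ) = Re(Z)/|Z| = 186/186.514 = 0.9972.
Step 5 — Type: Im(Z) = 13.83 ⇒ lagging (phase φ = 4.3°).

PF = 0.9972 (lagging, φ = 4.3°)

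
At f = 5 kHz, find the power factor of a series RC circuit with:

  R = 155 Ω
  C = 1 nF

Step 1 — Angular frequency: ω = 2π·f = 2π·5000 = 3.142e+04 rad/s.
Step 2 — Component impedances:
  R: Z = R = 155 Ω
  C: Z = 1/(jωC) = -j/(ω·C) = 0 - j3.183e+04 Ω
Step 3 — Series combination: Z_total = R + C = 155 - j3.183e+04 Ω = 3.183e+04∠-89.7° Ω.
Step 4 — Power factor: PF = cos(φ) = Re(Z)/|Z| = 155/31831 = 0.004869.
Step 5 — Type: Im(Z) = -3.183e+04 ⇒ leading (phase φ = -89.7°).

PF = 0.004869 (leading, φ = -89.7°)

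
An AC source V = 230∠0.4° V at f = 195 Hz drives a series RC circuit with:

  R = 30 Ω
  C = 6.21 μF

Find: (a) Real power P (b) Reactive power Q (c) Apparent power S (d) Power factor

Step 1 — Angular frequency: ω = 2π·f = 2π·195 = 1225 rad/s.
Step 2 — Component impedances:
  R: Z = R = 30 Ω
  C: Z = 1/(jωC) = -j/(ω·C) = 0 - j131.4 Ω
Step 3 — Series combination: Z_total = R + C = 30 - j131.4 Ω = 134.8∠-77.1° Ω.
Step 4 — Source phasor: V = 230∠0.4° V = 230 + j1.606 V.
Step 5 — Current: I = V / Z = 0.368 + j1.666 A = 1.706∠77.5° A.
Step 6 — Complex power: S = V·I* = 87.32 - j382.6 VA.
Step 7 — Real power: P = Re(S) = 87.32 W.
Step 8 — Reactive power: Q = Im(S) = -382.6 VAR.
Step 9 — Apparent power: |S| = 392.4 VA.
Step 10 — Power factor: PF = P/|S| = 0.2225 (leading).

(a) P = 87.32 W  (b) Q = -382.6 VAR  (c) S = 392.4 VA  (d) PF = 0.2225 (leading)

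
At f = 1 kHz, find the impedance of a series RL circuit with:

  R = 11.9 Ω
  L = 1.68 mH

Step 1 — Angular frequency: ω = 2π·f = 2π·1000 = 6283 rad/s.
Step 2 — Component impedances:
  R: Z = R = 11.9 Ω
  L: Z = jωL = j·6283·0.00168 = 0 + j10.56 Ω
Step 3 — Series combination: Z_total = R + L = 11.9 + j10.56 Ω = 15.91∠41.6° Ω.

Z = 11.9 + j10.56 Ω = 15.91∠41.6° Ω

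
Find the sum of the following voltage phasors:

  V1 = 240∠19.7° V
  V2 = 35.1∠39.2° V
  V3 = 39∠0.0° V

Step 1 — Convert each phasor to rectangular form:
  V1 = 240·(cos(19.7°) + j·sin(19.7°)) = 226 + j80.9 V
  V2 = 35.1·(cos(39.2°) + j·sin(39.2°)) = 27.2 + j22.18 V
  V3 = 39·(cos(0.0°) + j·sin(0.0°)) = 39 V
Step 2 — Sum components: V_total = 292.2 + j103.1 V.
Step 3 — Convert to polar: |V_total| = 309.8 V, ∠V_total = 19.4°.

V_total = 309.8∠19.4° V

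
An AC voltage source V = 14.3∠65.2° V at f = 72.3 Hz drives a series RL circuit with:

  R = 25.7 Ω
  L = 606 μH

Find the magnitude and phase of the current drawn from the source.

Step 1 — Angular frequency: ω = 2π·f = 2π·72.3 = 454.3 rad/s.
Step 2 — Component impedances:
  R: Z = R = 25.7 Ω
  L: Z = jωL = j·454.3·0.000606 = 0 + j0.2753 Ω
Step 3 — Series combination: Z_total = R + L = 25.7 + j0.2753 Ω = 25.7∠0.6° Ω.
Step 4 — Source phasor: V = 14.3∠65.2° V = 5.998 + j12.98 V.
Step 5 — Ohm's law: I = V / Z_total = (5.998 + j12.98) / (25.7 + j0.2753) = 0.2388 + j0.5025 A.
Step 6 — Convert to polar: |I| = 0.5564 A, ∠I = 64.6°.

I = 0.5564∠64.6° A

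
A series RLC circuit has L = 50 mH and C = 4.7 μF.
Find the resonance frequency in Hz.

Step 1 — Resonance condition Im(Z)=0 gives ω₀ = 1/√(LC).
Step 2 — ω₀ = 1/√(0.05·4.7e-06) = 2063 rad/s.
Step 3 — f₀ = ω₀/(2π) = 328.3 Hz.

f₀ = 328.3 Hz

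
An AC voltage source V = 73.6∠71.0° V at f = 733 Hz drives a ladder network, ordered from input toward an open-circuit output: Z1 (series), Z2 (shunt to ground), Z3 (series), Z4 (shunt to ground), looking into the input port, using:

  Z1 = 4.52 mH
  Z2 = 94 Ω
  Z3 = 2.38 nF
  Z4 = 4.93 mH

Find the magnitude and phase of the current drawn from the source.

Step 1 — Angular frequency: ω = 2π·f = 2π·733 = 4606 rad/s.
Step 2 — Component impedances:
  Z1: Z = jωL = j·4606·0.00452 = 0 + j20.82 Ω
  Z2: Z = R = 94 Ω
  Z3: Z = 1/(jωC) = -j/(ω·C) = 0 - j9.123e+04 Ω
  Z4: Z = jωL = j·4606·0.00493 = 0 + j22.71 Ω
Step 3 — Ladder network (open output): work backward from the far end, alternating series and parallel combinations. Z_in = 94 + j20.72 Ω = 96.26∠12.4° Ω.
Step 4 — Source phasor: V = 73.6∠71.0° V = 23.96 + j69.59 V.
Step 5 — Ohm's law: I = V / Z_total = (23.96 + j69.59) / (94 + j20.72) = 0.3987 + j0.6524 A.
Step 6 — Convert to polar: |I| = 0.7646 A, ∠I = 58.6°.

I = 0.7646∠58.6° A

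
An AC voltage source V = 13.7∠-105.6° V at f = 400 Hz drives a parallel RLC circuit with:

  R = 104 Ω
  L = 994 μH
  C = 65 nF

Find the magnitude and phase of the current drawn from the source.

Step 1 — Angular frequency: ω = 2π·f = 2π·400 = 2513 rad/s.
Step 2 — Component impedances:
  R: Z = R = 104 Ω
  L: Z = jωL = j·2513·0.000994 = 0 + j2.498 Ω
  C: Z = 1/(jωC) = -j/(ω·C) = 0 - j6121 Ω
Step 3 — Parallel combination: 1/Z_total = 1/R + 1/L + 1/C; Z_total = 0.06002 + j2.498 Ω = 2.498∠88.6° Ω.
Step 4 — Source phasor: V = 13.7∠-105.6° V = -3.684 - j13.2 V.
Step 5 — Ohm's law: I = V / Z_total = (-3.684 - j13.2) / (0.06002 + j2.498) = -5.315 + j1.347 A.
Step 6 — Convert to polar: |I| = 5.483 A, ∠I = 165.8°.

I = 5.483∠165.8° A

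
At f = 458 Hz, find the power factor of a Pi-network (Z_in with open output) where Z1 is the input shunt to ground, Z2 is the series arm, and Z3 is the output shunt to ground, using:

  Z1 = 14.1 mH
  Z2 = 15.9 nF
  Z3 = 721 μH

Step 1 — Angular frequency: ω = 2π·f = 2π·458 = 2878 rad/s.
Step 2 — Component impedances:
  Z1: Z = jωL = j·2878·0.0141 = 0 + j40.58 Ω
  Z2: Z = 1/(jωC) = -j/(ω·C) = 0 - j2.186e+04 Ω
  Z3: Z = jωL = j·2878·0.000721 = 0 + j2.075 Ω
Step 3 — With open output, the series arm Z2 and the output shunt Z3 appear in series to ground: Z2 + Z3 = 0 - j2.185e+04 Ω.
Step 4 — Parallel with input shunt Z1: Z_in = Z1 || (Z2 + Z3) = 0 + j40.65 Ω = 40.65∠90.0° Ω.
Step 5 — Power factor: PF = cos(φ) = Re(Z)/|Z| = -0/40.65 = -0.
Step 6 — Type: Im(Z) = 40.65 ⇒ lagging (phase φ = 90.0°).

PF = -0 (lagging, φ = 90.0°)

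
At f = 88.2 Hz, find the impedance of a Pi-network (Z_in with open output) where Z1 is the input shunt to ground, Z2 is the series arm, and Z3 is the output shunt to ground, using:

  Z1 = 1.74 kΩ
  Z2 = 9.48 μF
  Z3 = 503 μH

Step 1 — Angular frequency: ω = 2π·f = 2π·88.2 = 554.2 rad/s.
Step 2 — Component impedances:
  Z1: Z = R = 1740 Ω
  Z2: Z = 1/(jωC) = -j/(ω·C) = 0 - j190.3 Ω
  Z3: Z = jωL = j·554.2·0.000503 = 0 + j0.2788 Ω
Step 3 — With open output, the series arm Z2 and the output shunt Z3 appear in series to ground: Z2 + Z3 = 0 - j190.1 Ω.
Step 4 — Parallel with input shunt Z1: Z_in = Z1 || (Z2 + Z3) = 20.52 - j187.8 Ω = 188.9∠-83.8° Ω.

Z = 20.52 - j187.8 Ω = 188.9∠-83.8° Ω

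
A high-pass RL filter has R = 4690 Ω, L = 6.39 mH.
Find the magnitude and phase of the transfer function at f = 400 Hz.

Step 1 — Angular frequency: ω = 2π·400 = 2513 rad/s.
Step 2 — Transfer function: H(jω) = jωL/(R + jωL).
Step 3 — Numerator jωL = j·16.06; denominator R + jωL = 4690 + j16.06.
Step 4 — H = 1.173e-05 + j0.003424.
Step 5 — Magnitude: |H| = 0.003424 (-49.3 dB); phase: φ = 89.8°.

|H| = 0.003424 (-49.3 dB), φ = 89.8°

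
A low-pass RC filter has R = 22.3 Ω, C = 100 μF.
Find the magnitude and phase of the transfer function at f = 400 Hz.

Step 1 — Angular frequency: ω = 2π·400 = 2513 rad/s.
Step 2 — Transfer function: H(jω) = 1/(1 + jωRC).
Step 3 — Denominator: 1 + jωRC = 1 + j·2513·22.3·0.0001 = 1 + j5.605.
Step 4 — H = 0.03085 - j0.1729.
Step 5 — Magnitude: |H| = 0.1757 (-15.1 dB); phase: φ = -79.9°.

|H| = 0.1757 (-15.1 dB), φ = -79.9°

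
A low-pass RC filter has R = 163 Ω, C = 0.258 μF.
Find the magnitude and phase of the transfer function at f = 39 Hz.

Step 1 — Angular frequency: ω = 2π·39 = 245 rad/s.
Step 2 — Transfer function: H(jω) = 1/(1 + jωRC).
Step 3 — Denominator: 1 + jωRC = 1 + j·245·163·2.58e-07 = 1 + j0.01031.
Step 4 — H = 0.9999 - j0.0103.
Step 5 — Magnitude: |H| = 0.9999 (-0.0 dB); phase: φ = -0.6°.

|H| = 0.9999 (-0.0 dB), φ = -0.6°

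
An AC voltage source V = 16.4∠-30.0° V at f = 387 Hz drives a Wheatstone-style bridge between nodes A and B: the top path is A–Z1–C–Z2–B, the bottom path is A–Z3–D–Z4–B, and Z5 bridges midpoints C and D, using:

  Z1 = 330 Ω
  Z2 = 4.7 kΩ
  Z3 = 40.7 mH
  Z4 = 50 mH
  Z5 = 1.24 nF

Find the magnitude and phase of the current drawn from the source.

Step 1 — Angular frequency: ω = 2π·f = 2π·387 = 2432 rad/s.
Step 2 — Component impedances:
  Z1: Z = R = 330 Ω
  Z2: Z = R = 4700 Ω
  Z3: Z = jωL = j·2432·0.0407 = 0 + j98.97 Ω
  Z4: Z = jωL = j·2432·0.05 = 0 + j121.6 Ω
  Z5: Z = 1/(jωC) = -j/(ω·C) = 0 - j3.317e+05 Ω
Step 3 — Bridge requires nodal analysis (the Z5 bridge couples midpoints C and D, so the two paths cannot be reduced to a simple series/parallel combination). Setting node B to ground and injecting 1 A at node A, the 3-node admittance system at A, C, D solves to V_A = Z_AB = 9.653 + j220.1 Ω = 220.4∠87.5° Ω.
Step 4 — Source phasor: V = 16.4∠-30.0° V = 14.2 - j8.2 V.
Step 5 — Ohm's law: I = V / Z_total = (14.2 - j8.2) / (9.653 + j220.1) = -0.03435 - j0.06602 A.
Step 6 — Convert to polar: |I| = 0.07443 A, ∠I = -117.5°.

I = 0.07443∠-117.5° A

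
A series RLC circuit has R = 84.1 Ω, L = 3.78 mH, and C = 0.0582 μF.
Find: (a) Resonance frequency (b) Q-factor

Step 1 — Resonance condition Im(Z)=0 gives ω₀ = 1/√(LC).
Step 2 — ω₀ = 1/√(0.00378·5.82e-08) = 6.742e+04 rad/s.
Step 3 — f₀ = ω₀/(2π) = 1.073e+04 Hz.
Step 4 — Series Q: Q = ω₀L/R = 6.742e+04·0.00378/84.1 = 3.03.

(a) f₀ = 1.073e+04 Hz  (b) Q = 3.03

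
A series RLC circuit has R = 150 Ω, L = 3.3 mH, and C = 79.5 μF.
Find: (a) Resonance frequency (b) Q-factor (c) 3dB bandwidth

Step 1 — Resonance: ω₀ = 1/√(LC) = 1/√(0.0033·7.95e-05) = 1952 rad/s.
Step 2 — f₀ = ω₀/(2π) = 310.7 Hz.
Step 3 — Series Q: Q = ω₀L/R = 1952·0.0033/150 = 0.04295.
Step 4 — Bandwidth: Δω = ω₀/Q = 4.545e+04 rad/s; BW = Δω/(2π) = 7234 Hz.

(a) f₀ = 310.7 Hz  (b) Q = 0.04295  (c) BW = 7234 Hz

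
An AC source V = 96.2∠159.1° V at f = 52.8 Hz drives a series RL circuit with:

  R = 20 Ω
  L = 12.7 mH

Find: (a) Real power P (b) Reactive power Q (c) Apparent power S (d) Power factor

Step 1 — Angular frequency: ω = 2π·f = 2π·52.8 = 331.8 rad/s.
Step 2 — Component impedances:
  R: Z = R = 20 Ω
  L: Z = jωL = j·331.8·0.0127 = 0 + j4.213 Ω
Step 3 — Series combination: Z_total = R + L = 20 + j4.213 Ω = 20.44∠11.9° Ω.
Step 4 — Source phasor: V = 96.2∠159.1° V = -89.87 + j34.32 V.
Step 5 — Current: I = V / Z = -3.956 + j2.549 A = 4.707∠147.2° A.
Step 6 — Complex power: S = V·I* = 443.1 + j93.34 VA.
Step 7 — Real power: P = Re(S) = 443.1 W.
Step 8 — Reactive power: Q = Im(S) = 93.34 VAR.
Step 9 — Apparent power: |S| = 452.8 VA.
Step 10 — Power factor: PF = P/|S| = 0.9785 (lagging).

(a) P = 443.1 W  (b) Q = 93.34 VAR  (c) S = 452.8 VA  (d) PF = 0.9785 (lagging)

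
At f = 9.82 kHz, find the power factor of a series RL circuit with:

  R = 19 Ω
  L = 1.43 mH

Step 1 — Angular frequency: ω = 2π·f = 2π·9820 = 6.17e+04 rad/s.
Step 2 — Component impedances:
  R: Z = R = 19 Ω
  L: Z = jωL = j·6.17e+04·0.00143 = 0 + j88.23 Ω
Step 3 — Series combination: Z_total = R + L = 19 + j88.23 Ω = 90.25∠77.8° Ω.
Step 4 — Power factor: PF = cos(φ) = Re(Z)/|Z| = 19/90.25 = 0.2105.
Step 5 — Type: Im(Z) = 88.23 ⇒ lagging (phase φ = 77.8°).

PF = 0.2105 (lagging, φ = 77.8°)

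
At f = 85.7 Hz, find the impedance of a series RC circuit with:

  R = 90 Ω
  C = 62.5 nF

Step 1 — Angular frequency: ω = 2π·f = 2π·85.7 = 538.5 rad/s.
Step 2 — Component impedances:
  R: Z = R = 90 Ω
  C: Z = 1/(jωC) = -j/(ω·C) = 0 - j2.971e+04 Ω
Step 3 — Series combination: Z_total = R + C = 90 - j2.971e+04 Ω = 2.971e+04∠-89.8° Ω.

Z = 90 - j2.971e+04 Ω = 2.971e+04∠-89.8° Ω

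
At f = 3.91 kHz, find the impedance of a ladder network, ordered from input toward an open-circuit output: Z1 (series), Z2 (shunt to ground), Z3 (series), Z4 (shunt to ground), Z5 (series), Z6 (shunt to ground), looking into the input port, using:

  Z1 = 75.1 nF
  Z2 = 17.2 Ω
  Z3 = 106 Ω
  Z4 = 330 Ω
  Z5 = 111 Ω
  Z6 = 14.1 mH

Step 1 — Angular frequency: ω = 2π·f = 2π·3910 = 2.457e+04 rad/s.
Step 2 — Component impedances:
  Z1: Z = 1/(jωC) = -j/(ω·C) = 0 - j542 Ω
  Z2: Z = R = 17.2 Ω
  Z3: Z = R = 106 Ω
  Z4: Z = R = 330 Ω
  Z5: Z = R = 111 Ω
  Z6: Z = jωL = j·2.457e+04·0.0141 = 0 + j346.4 Ω
Step 3 — Ladder network (open output): work backward from the far end, alternating series and parallel combinations. Z_in = 16.35 - j541.7 Ω = 541.9∠-88.3° Ω.

Z = 16.35 - j541.7 Ω = 541.9∠-88.3° Ω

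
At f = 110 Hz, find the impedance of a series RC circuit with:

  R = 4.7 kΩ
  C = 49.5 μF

Step 1 — Angular frequency: ω = 2π·f = 2π·110 = 691.2 rad/s.
Step 2 — Component impedances:
  R: Z = R = 4700 Ω
  C: Z = 1/(jωC) = -j/(ω·C) = 0 - j29.23 Ω
Step 3 — Series combination: Z_total = R + C = 4700 - j29.23 Ω = 4700∠-0.4° Ω.

Z = 4700 - j29.23 Ω = 4700∠-0.4° Ω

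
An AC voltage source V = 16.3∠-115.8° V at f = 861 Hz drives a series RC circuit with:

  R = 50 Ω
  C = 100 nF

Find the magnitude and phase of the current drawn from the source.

Step 1 — Angular frequency: ω = 2π·f = 2π·861 = 5410 rad/s.
Step 2 — Component impedances:
  R: Z = R = 50 Ω
  C: Z = 1/(jωC) = -j/(ω·C) = 0 - j1848 Ω
Step 3 — Series combination: Z_total = R + C = 50 - j1848 Ω = 1849∠-88.5° Ω.
Step 4 — Source phasor: V = 16.3∠-115.8° V = -7.094 - j14.68 V.
Step 5 — Ohm's law: I = V / Z_total = (-7.094 - j14.68) / (50 - j1848) = 0.007829 - j0.00405 A.
Step 6 — Convert to polar: |I| = 0.008815 A, ∠I = -27.3°.

I = 0.008815∠-27.3° A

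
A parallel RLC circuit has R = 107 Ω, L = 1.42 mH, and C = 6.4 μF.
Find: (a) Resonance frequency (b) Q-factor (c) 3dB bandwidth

Step 1 — Resonance: ω₀ = 1/√(LC) = 1/√(0.00142·6.4e-06) = 1.049e+04 rad/s.
Step 2 — f₀ = ω₀/(2π) = 1669 Hz.
Step 3 — Parallel Q: Q = R/(ω₀L) = 107/(1.049e+04·0.00142) = 7.183.
Step 4 — Bandwidth: Δω = ω₀/Q = 1460 rad/s; BW = Δω/(2π) = 232.4 Hz.

(a) f₀ = 1669 Hz  (b) Q = 7.183  (c) BW = 232.4 Hz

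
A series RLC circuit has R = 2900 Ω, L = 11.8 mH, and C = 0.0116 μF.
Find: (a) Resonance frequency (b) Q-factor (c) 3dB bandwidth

Step 1 — Resonance condition Im(Z)=0 gives ω₀ = 1/√(LC).
Step 2 — ω₀ = 1/√(0.0118·1.16e-08) = 8.547e+04 rad/s.
Step 3 — f₀ = ω₀/(2π) = 1.36e+04 Hz.
Step 4 — Series Q: Q = ω₀L/R = 8.547e+04·0.0118/2900 = 0.3478.
Step 5 — 3dB bandwidth: Δω = ω₀/Q = 2.458e+05 rad/s; BW = Δω/(2π) = 3.911e+04 Hz.

(a) f₀ = 1.36e+04 Hz  (b) Q = 0.3478  (c) BW = 3.911e+04 Hz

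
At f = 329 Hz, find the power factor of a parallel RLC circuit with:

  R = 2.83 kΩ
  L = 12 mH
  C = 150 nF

Step 1 — Angular frequency: ω = 2π·f = 2π·329 = 2067 rad/s.
Step 2 — Component impedances:
  R: Z = R = 2830 Ω
  L: Z = jωL = j·2067·0.012 = 0 + j24.81 Ω
  C: Z = 1/(jωC) = -j/(ω·C) = 0 - j3225 Ω
Step 3 — Parallel combination: 1/Z_total = 1/R + 1/L + 1/C; Z_total = 0.2208 + j25 Ω = 25∠89.5° Ω.
Step 4 — Power factor: PF = cos(φ) = Re(Z)/|Z| = 0.2208/24.997 = 0.008833.
Step 5 — Type: Im(Z) = 25 ⇒ lagging (phase φ = 89.5°).

PF = 0.008833 (lagging, φ = 89.5°)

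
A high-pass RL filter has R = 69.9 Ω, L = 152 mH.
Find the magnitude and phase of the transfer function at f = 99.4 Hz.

Step 1 — Angular frequency: ω = 2π·99.4 = 624.5 rad/s.
Step 2 — Transfer function: H(jω) = jωL/(R + jωL).
Step 3 — Numerator jωL = j·94.93; denominator R + jωL = 69.9 + j94.93.
Step 4 — H = 0.6484 + j0.4775.
Step 5 — Magnitude: |H| = 0.8053 (-1.9 dB); phase: φ = 36.4°.

|H| = 0.8053 (-1.9 dB), φ = 36.4°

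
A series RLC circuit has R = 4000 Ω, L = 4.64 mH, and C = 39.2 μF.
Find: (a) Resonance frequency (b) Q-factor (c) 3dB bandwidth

Step 1 — Resonance condition Im(Z)=0 gives ω₀ = 1/√(LC).
Step 2 — ω₀ = 1/√(0.00464·3.92e-05) = 2345 rad/s.
Step 3 — f₀ = ω₀/(2π) = 373.2 Hz.
Step 4 — Series Q: Q = ω₀L/R = 2345·0.00464/4000 = 0.00272.
Step 5 — 3dB bandwidth: Δω = ω₀/Q = 8.621e+05 rad/s; BW = Δω/(2π) = 1.372e+05 Hz.

(a) f₀ = 373.2 Hz  (b) Q = 0.00272  (c) BW = 1.372e+05 Hz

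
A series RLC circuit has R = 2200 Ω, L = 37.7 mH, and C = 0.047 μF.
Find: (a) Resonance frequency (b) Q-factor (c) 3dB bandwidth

Step 1 — Resonance: ω₀ = 1/√(LC) = 1/√(0.0377·4.7e-08) = 2.376e+04 rad/s.
Step 2 — f₀ = ω₀/(2π) = 3781 Hz.
Step 3 — Series Q: Q = ω₀L/R = 2.376e+04·0.0377/2200 = 0.4071.
Step 4 — Bandwidth: Δω = ω₀/Q = 5.836e+04 rad/s; BW = Δω/(2π) = 9288 Hz.

(a) f₀ = 3781 Hz  (b) Q = 0.4071  (c) BW = 9288 Hz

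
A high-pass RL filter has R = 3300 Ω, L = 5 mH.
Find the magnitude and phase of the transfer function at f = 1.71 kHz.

Step 1 — Angular frequency: ω = 2π·1710 = 1.074e+04 rad/s.
Step 2 — Transfer function: H(jω) = jωL/(R + jωL).
Step 3 — Numerator jωL = j·53.72; denominator R + jωL = 3300 + j53.72.
Step 4 — H = 0.0002649 + j0.01627.
Step 5 — Magnitude: |H| = 0.01628 (-35.8 dB); phase: φ = 89.1°.

|H| = 0.01628 (-35.8 dB), φ = 89.1°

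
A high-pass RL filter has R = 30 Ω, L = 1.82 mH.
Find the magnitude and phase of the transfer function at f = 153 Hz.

Step 1 — Angular frequency: ω = 2π·153 = 961.3 rad/s.
Step 2 — Transfer function: H(jω) = jωL/(R + jωL).
Step 3 — Numerator jωL = j·1.75; denominator R + jωL = 30 + j1.75.
Step 4 — H = 0.00339 + j0.05812.
Step 5 — Magnitude: |H| = 0.05822 (-24.7 dB); phase: φ = 86.7°.

|H| = 0.05822 (-24.7 dB), φ = 86.7°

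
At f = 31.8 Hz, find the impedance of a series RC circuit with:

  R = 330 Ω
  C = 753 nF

Step 1 — Angular frequency: ω = 2π·f = 2π·31.8 = 199.8 rad/s.
Step 2 — Component impedances:
  R: Z = R = 330 Ω
  C: Z = 1/(jωC) = -j/(ω·C) = 0 - j6647 Ω
Step 3 — Series combination: Z_total = R + C = 330 - j6647 Ω = 6655∠-87.2° Ω.

Z = 330 - j6647 Ω = 6655∠-87.2° Ω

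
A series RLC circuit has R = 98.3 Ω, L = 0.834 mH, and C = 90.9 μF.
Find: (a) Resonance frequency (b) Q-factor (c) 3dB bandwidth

Step 1 — Resonance: ω₀ = 1/√(LC) = 1/√(0.000834·9.09e-05) = 3632 rad/s.
Step 2 — f₀ = ω₀/(2π) = 578 Hz.
Step 3 — Series Q: Q = ω₀L/R = 3632·0.000834/98.3 = 0.03081.
Step 4 — Bandwidth: Δω = ω₀/Q = 1.179e+05 rad/s; BW = Δω/(2π) = 1.876e+04 Hz.

(a) f₀ = 578 Hz  (b) Q = 0.03081  (c) BW = 1.876e+04 Hz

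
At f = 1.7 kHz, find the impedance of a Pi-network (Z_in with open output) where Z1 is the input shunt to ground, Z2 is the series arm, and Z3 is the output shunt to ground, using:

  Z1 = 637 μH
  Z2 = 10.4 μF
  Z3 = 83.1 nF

Step 1 — Angular frequency: ω = 2π·f = 2π·1700 = 1.068e+04 rad/s.
Step 2 — Component impedances:
  Z1: Z = jωL = j·1.068e+04·0.000637 = 0 + j6.804 Ω
  Z2: Z = 1/(jωC) = -j/(ω·C) = 0 - j9.002 Ω
  Z3: Z = 1/(jωC) = -j/(ω·C) = 0 - j1127 Ω
Step 3 — With open output, the series arm Z2 and the output shunt Z3 appear in series to ground: Z2 + Z3 = 0 - j1136 Ω.
Step 4 — Parallel with input shunt Z1: Z_in = Z1 || (Z2 + Z3) = 0 + j6.845 Ω = 6.845∠90.0° Ω.

Z = 0 + j6.845 Ω = 6.845∠90.0° Ω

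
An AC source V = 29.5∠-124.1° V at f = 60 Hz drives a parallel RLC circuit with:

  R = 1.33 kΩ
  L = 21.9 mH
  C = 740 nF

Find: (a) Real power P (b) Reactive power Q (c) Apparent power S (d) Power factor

Step 1 — Angular frequency: ω = 2π·f = 2π·60 = 377 rad/s.
Step 2 — Component impedances:
  R: Z = R = 1330 Ω
  L: Z = jωL = j·377·0.0219 = 0 + j8.256 Ω
  C: Z = 1/(jωC) = -j/(ω·C) = 0 - j3585 Ω
Step 3 — Parallel combination: 1/Z_total = 1/R + 1/L + 1/C; Z_total = 0.05149 + j8.275 Ω = 8.275∠89.6° Ω.
Step 4 — Source phasor: V = 29.5∠-124.1° V = -16.54 - j24.43 V.
Step 5 — Current: I = V / Z = -2.964 + j1.98 A = 3.565∠146.3° A.
Step 6 — Complex power: S = V·I* = 0.6543 + j105.2 VA.
Step 7 — Real power: P = Re(S) = 0.6543 W.
Step 8 — Reactive power: Q = Im(S) = 105.2 VAR.
Step 9 — Apparent power: |S| = 105.2 VA.
Step 10 — Power factor: PF = P/|S| = 0.006222 (lagging).

(a) P = 0.6543 W  (b) Q = 105.2 VAR  (c) S = 105.2 VA  (d) PF = 0.006222 (lagging)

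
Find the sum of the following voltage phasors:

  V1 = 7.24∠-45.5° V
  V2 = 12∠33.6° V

Step 1 — Convert each phasor to rectangular form:
  V1 = 7.24·(cos(-45.5°) + j·sin(-45.5°)) = 5.075 - j5.164 V
  V2 = 12·(cos(33.6°) + j·sin(33.6°)) = 9.995 + j6.641 V
Step 2 — Sum components: V_total = 15.07 + j1.477 V.
Step 3 — Convert to polar: |V_total| = 15.14 V, ∠V_total = 5.6°.

V_total = 15.14∠5.6° V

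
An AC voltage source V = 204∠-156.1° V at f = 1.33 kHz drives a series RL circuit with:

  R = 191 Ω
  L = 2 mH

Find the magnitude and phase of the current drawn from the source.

Step 1 — Angular frequency: ω = 2π·f = 2π·1330 = 8357 rad/s.
Step 2 — Component impedances:
  R: Z = R = 191 Ω
  L: Z = jωL = j·8357·0.002 = 0 + j16.71 Ω
Step 3 — Series combination: Z_total = R + L = 191 + j16.71 Ω = 191.7∠5.0° Ω.
Step 4 — Source phasor: V = 204∠-156.1° V = -186.5 - j82.65 V.
Step 5 — Ohm's law: I = V / Z_total = (-186.5 - j82.65) / (191 + j16.71) = -1.007 - j0.3446 A.
Step 6 — Convert to polar: |I| = 1.064 A, ∠I = -161.1°.

I = 1.064∠-161.1° A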